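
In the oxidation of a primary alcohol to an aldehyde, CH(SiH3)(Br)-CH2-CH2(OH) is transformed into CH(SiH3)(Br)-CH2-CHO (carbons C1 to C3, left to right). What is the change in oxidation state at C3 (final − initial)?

+2

Before: C3 has 1 bond to C, 2 bonds to H, 1 bond to O → oxidation state -1.
After: C3 has 1 bond to C, 1 bond to H, 2 bonds to O → oxidation state +1.
Δ = +1 − (-1) = +2, so this is an oxidation at C3.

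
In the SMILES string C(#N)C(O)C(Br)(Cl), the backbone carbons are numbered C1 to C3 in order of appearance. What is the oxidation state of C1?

+3

Count +1 for every bond to an atom more electronegative than carbon and −1 for every bond to one less electronegative; C–C bonds are 0.
C1 has one bond to C (0), a triple bond to N (3×+1 = +3).
Oxidation state = 0 + 3 = +3.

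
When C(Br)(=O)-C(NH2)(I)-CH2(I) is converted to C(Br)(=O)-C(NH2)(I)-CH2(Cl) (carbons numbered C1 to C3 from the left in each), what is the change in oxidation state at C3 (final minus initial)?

Before: C3 has 1 bond to C, 2 bonds to H, 1 bond to I → oxidation state -1.
After: C3 has 1 bond to C, 2 bonds to H, 1 bond to Cl → oxidation state -1.
Δ = -1 − (-1) = 0, so no net redox change at C3.

0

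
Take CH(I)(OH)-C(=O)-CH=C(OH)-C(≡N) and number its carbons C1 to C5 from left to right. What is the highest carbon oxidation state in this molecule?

Assign +1 per bond to O/N/halogen, −1 per bond to H or an electropositive element, and 0 per bond to carbon. Tallying each carbon:
C1: 1C, 1H, 1O, 1I → 0 − 1 + 1 + 1 = +1
C2: 2C, 2O → 0 + 2 = +2
C3: 3C, 1H → 0 − 1 = -1
C4: 3C, 1O → 0 + 1 = +1
C5: 1C, 3N → 0 + 3 = +3
The highest value is +3.

+3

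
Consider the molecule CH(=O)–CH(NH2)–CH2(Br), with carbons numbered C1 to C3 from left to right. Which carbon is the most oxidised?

C1

Assign +1 per bond to O/N/halogen, −1 per bond to H or an electropositive element, and 0 per bond to carbon. Tallying each carbon:
C1: 1C, 1H, 2O → 0 − 1 + 2 = +1
C2: 2C, 1H, 1N → 0 − 1 + 1 = 0
C3: 1C, 2H, 1Br → 0 − 2 + 1 = -1
The most oxidised carbon is C1 at +1.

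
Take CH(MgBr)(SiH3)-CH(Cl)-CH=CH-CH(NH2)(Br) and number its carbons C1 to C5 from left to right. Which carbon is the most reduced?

Tallying each carbon's bonds:
C1: 1C, 1H, 1Mg, 1Si → 0 − 1 − 1 − 1 = -3
C2: 2C, 1H, 1Cl → 0 − 1 + 1 = 0
C3: 3C, 1H → 0 − 1 = -1
C4: 3C, 1H → 0 − 1 = -1
C5: 1C, 1H, 1N, 1Br → 0 − 1 + 1 + 1 = +1
The most reduced carbon is C1 at -3.

C1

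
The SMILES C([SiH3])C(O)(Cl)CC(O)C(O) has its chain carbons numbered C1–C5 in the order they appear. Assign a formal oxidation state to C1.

Each bond to a more electronegative atom (O, N, halogen) counts +1, each bond to a less electronegative atom (H, metal, B, Si) counts −1, and each C–C bond counts 0.
C1 has one bond to C (0), one bond to H (-1), one bond to H (-1), one bond to Si (-1).
Oxidation state = 0 − 1 − 1 − 1 = -3.

-3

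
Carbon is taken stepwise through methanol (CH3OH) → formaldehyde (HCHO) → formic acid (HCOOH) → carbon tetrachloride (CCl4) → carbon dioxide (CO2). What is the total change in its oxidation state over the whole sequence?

+6

Carbon oxidation states along the series — methanol: -2, formaldehyde: 0, formic acid: +2, carbon tetrachloride: +4, carbon dioxide: +4.
Net change = +4 − (-2) = +6.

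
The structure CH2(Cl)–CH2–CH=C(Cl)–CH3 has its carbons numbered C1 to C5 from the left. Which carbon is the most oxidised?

Tallying each carbon's bonds:
C1: 1C, 2H, 1Cl → 0 − 2 + 1 = -1
C2: 2C, 2H → 0 − 2 = -2
C3: 3C, 1H → 0 − 1 = -1
C4: 3C, 1Cl → 0 + 1 = +1
C5: 1C, 3H → 0 − 3 = -3
The most oxidised carbon is C4 at +1.

C4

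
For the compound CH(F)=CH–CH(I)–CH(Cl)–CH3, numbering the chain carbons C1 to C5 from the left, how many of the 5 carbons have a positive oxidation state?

Tallying each carbon's bonds:
C1: 2C, 1H, 1F → 0 − 1 + 1 = 0
C2: 3C, 1H → 0 − 1 = -1
C3: 2C, 1H, 1I → 0 − 1 + 1 = 0
C4: 2C, 1H, 1Cl → 0 − 1 + 1 = 0
C5: 1C, 3H → 0 − 3 = -3
0 carbons meet the condition.

0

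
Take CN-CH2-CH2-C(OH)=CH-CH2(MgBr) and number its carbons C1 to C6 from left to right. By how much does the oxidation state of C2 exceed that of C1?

C2: 2C, 2H → 0 − 2 = -2
C1: 1C, 3N → 0 + 3 = +3
Difference: -2 − (+3) = -5.

-5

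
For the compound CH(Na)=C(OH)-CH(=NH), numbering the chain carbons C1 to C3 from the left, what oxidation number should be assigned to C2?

+1

C2 has a double bond to C (2×0 = 0), one bond to C (0), one bond to O (+1).
Oxidation state = 0 + 0 + 1 = +1.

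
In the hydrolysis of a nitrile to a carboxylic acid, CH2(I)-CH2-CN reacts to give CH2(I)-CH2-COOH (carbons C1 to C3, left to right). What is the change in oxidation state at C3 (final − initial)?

0

Before: C3 has 1 bond to C, 3 bonds to N → oxidation state +3.
After: C3 has 1 bond to C, 3 bonds to O → oxidation state +3.
Δ = +3 − (+3) = 0, so no net redox change at C3.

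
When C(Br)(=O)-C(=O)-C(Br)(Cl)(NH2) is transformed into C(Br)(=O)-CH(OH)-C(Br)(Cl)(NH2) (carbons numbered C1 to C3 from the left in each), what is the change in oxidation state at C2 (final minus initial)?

Before: C2 has 2 bonds to C, 2 bonds to O → oxidation state +2.
After: C2 has 2 bonds to C, 1 bond to H, 1 bond to O → oxidation state 0.
Δ = 0 − (+2) = -2, so this is a reduction at C2.

-2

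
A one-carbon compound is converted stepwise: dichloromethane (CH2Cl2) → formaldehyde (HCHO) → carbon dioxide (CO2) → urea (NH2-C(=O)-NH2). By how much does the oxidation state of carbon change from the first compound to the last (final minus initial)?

Carbon oxidation states along the series — dichloromethane: 0, formaldehyde: 0, carbon dioxide: +4, urea: +4.
Net change = +4 − (0) = +4.

+4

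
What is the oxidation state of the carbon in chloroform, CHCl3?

+2

The carbon has one bond to H (-1), one bond to Cl (+1), one bond to Cl (+1), one bond to Cl (+1).
Oxidation state = -1 + 1 + 1 + 1 = +2.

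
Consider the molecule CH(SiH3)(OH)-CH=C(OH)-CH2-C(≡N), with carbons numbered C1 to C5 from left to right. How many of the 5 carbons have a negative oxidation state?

3

Tallying each carbon's bonds:
C1: 1C, 1H, 1O, 1Si → 0 − 1 + 1 − 1 = -1
C2: 3C, 1H → 0 − 1 = -1
C3: 3C, 1O → 0 + 1 = +1
C4: 2C, 2H → 0 − 2 = -2
C5: 1C, 3N → 0 + 3 = +3
3 carbons (C1, C2, C4) meet the condition.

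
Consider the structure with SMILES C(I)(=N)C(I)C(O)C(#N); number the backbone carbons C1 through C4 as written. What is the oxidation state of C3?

0

C3 has one bond to C (0), one bond to C (0), one bond to O (+1), one bond to H (-1).
Oxidation state = 0 + 0 + 1 − 1 = 0.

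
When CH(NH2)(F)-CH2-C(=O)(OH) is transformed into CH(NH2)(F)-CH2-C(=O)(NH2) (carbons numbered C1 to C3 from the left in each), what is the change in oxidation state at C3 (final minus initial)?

Before: C3 has 1 bond to C, 3 bonds to O → oxidation state +3.
After: C3 has 1 bond to C, 2 bonds to O, 1 bond to N → oxidation state +3.
Δ = +3 − (+3) = 0, so no net redox change at C3.

0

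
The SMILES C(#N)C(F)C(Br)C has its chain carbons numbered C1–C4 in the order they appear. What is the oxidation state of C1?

Assign +1 per bond to O/N/halogen, −1 per bond to H or an electropositive element, and 0 per bond to carbon.
C1 has one bond to C (0), a triple bond to N (3×+1 = +3).
Oxidation state = 0 + 3 = +3.

+3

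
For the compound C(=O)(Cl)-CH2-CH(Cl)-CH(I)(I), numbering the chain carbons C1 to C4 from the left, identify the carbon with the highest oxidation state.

C1

Tallying each carbon's bonds:
C1: 1C, 2O, 1Cl → 0 + 2 + 1 = +3
C2: 2C, 2H → 0 − 2 = -2
C3: 2C, 1H, 1Cl → 0 − 1 + 1 = 0
C4: 1C, 1H, 2I → 0 − 1 + 2 = +1
The most oxidised carbon is C1 at +3.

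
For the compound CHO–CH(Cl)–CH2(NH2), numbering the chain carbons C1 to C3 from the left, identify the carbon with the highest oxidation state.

Count +1 for every bond to an atom more electronegative than carbon and −1 for every bond to one less electronegative; C–C bonds are 0. Tallying each carbon:
C1: 1C, 1H, 2O → 0 − 1 + 2 = +1
C2: 2C, 1H, 1Cl → 0 − 1 + 1 = 0
C3: 1C, 2H, 1N → 0 − 2 + 1 = -1
The most oxidised carbon is C1 at +1.

C1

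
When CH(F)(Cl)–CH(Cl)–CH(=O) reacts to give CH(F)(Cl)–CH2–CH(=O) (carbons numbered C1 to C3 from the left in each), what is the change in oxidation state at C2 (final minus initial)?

Before: C2 has 2 bonds to C, 1 bond to H, 1 bond to Cl → oxidation state 0.
After: C2 has 2 bonds to C, 2 bonds to H → oxidation state -2.
Δ = -2 − (0) = -2, so this is a reduction at C2.

-2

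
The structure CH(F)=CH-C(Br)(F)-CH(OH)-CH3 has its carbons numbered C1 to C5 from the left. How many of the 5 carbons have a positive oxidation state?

1

Tallying each carbon's bonds:
C1: 2C, 1H, 1F → 0 − 1 + 1 = 0
C2: 3C, 1H → 0 − 1 = -1
C3: 2C, 1F, 1Br → 0 + 1 + 1 = +2
C4: 2C, 1H, 1O → 0 − 1 + 1 = 0
C5: 1C, 3H → 0 − 3 = -3
1 carbon (C3) meets the condition.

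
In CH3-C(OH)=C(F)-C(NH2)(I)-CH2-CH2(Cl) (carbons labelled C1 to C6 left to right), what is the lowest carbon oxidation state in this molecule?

Tallying each carbon's bonds:
C1: 1C, 3H → 0 − 3 = -3
C2: 3C, 1O → 0 + 1 = +1
C3: 3C, 1F → 0 + 1 = +1
C4: 2C, 1N, 1I → 0 + 1 + 1 = +2
C5: 2C, 2H → 0 − 2 = -2
C6: 1C, 2H, 1Cl → 0 − 2 + 1 = -1
The lowest value is -3.

-3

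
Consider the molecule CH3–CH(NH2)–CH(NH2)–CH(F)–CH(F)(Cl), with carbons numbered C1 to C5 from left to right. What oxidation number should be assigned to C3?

0

Count +1 for every bond to an atom more electronegative than carbon and −1 for every bond to one less electronegative; C–C bonds are 0.
C3 has one bond to C (0), one bond to C (0), one bond to N (+1), one bond to H (-1).
Oxidation state = 0 + 0 + 1 − 1 = 0.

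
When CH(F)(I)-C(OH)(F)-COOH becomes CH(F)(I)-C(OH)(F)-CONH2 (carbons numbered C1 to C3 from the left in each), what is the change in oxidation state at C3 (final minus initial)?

0

Before: C3 has 1 bond to C, 3 bonds to O → oxidation state +3.
After: C3 has 1 bond to C, 2 bonds to O, 1 bond to N → oxidation state +3.
Δ = +3 − (+3) = 0, so no net redox change at C3.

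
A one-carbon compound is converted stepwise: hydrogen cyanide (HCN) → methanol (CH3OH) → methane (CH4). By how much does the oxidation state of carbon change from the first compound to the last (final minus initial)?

-6

Carbon oxidation states along the series — hydrogen cyanide: +2, methanol: -2, methane: -4.
Net change = -4 − (+2) = -6.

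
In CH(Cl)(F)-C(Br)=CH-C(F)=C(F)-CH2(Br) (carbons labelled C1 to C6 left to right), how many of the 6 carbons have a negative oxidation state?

Tallying each carbon's bonds:
C1: 1C, 1H, 1F, 1Cl → 0 − 1 + 1 + 1 = +1
C2: 3C, 1Br → 0 + 1 = +1
C3: 3C, 1H → 0 − 1 = -1
C4: 3C, 1F → 0 + 1 = +1
C5: 3C, 1F → 0 + 1 = +1
C6: 1C, 2H, 1Br → 0 − 2 + 1 = -1
2 carbons (C3, C6) meet the condition.

2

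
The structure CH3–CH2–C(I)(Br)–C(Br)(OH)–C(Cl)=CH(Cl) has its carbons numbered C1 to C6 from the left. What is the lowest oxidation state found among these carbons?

-3

Bonds to more-electronegative neighbours contribute +1 each, bonds to H or metals contribute −1 each, and C–C bonds contribute 0. Tallying each carbon:
C1: 1C, 3H → 0 − 3 = -3
C2: 2C, 2H → 0 − 2 = -2
C3: 2C, 1Br, 1I → 0 + 1 + 1 = +2
C4: 2C, 1O, 1Br → 0 + 1 + 1 = +2
C5: 3C, 1Cl → 0 + 1 = +1
C6: 2C, 1H, 1Cl → 0 − 1 + 1 = 0
The lowest value is -3.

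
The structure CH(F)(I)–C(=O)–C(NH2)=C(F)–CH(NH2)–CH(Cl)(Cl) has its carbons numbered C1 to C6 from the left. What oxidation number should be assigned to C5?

C5 has one bond to C (0), one bond to C (0), one bond to N (+1), one bond to H (-1).
Oxidation state = 0 + 0 + 1 − 1 = 0.

0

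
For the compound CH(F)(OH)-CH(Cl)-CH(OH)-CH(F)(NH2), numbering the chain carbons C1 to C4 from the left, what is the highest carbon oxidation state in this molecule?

+1

Bonds to more-electronegative neighbours contribute +1 each, bonds to H or metals contribute −1 each, and C–C bonds contribute 0. Tallying each carbon:
C1: 1C, 1H, 1O, 1F → 0 − 1 + 1 + 1 = +1
C2: 2C, 1H, 1Cl → 0 − 1 + 1 = 0
C3: 2C, 1H, 1O → 0 − 1 + 1 = 0
C4: 1C, 1H, 1N, 1F → 0 − 1 + 1 + 1 = +1
The highest value is +1.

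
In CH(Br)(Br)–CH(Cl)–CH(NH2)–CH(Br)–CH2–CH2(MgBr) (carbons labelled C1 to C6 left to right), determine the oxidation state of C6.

Assign +1 per bond to O/N/halogen, −1 per bond to H or an electropositive element, and 0 per bond to carbon.
C6 has one bond to C (0), one bond to H (-1), one bond to H (-1), one bond to Mg (-1).
Oxidation state = 0 − 1 − 1 − 1 = -3.

-3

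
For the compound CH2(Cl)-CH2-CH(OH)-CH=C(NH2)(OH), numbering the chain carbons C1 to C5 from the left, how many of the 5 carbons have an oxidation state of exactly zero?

1

Assign +1 per bond to O/N/halogen, −1 per bond to H or an electropositive element, and 0 per bond to carbon. Tallying each carbon:
C1: 1C, 2H, 1Cl → 0 − 2 + 1 = -1
C2: 2C, 2H → 0 − 2 = -2
C3: 2C, 1H, 1O → 0 − 1 + 1 = 0
C4: 3C, 1H → 0 − 1 = -1
C5: 2C, 1O, 1N → 0 + 1 + 1 = +2
1 carbon (C3) meets the condition.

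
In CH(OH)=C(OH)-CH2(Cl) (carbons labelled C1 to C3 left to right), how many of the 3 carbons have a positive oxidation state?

1

Each bond to a more electronegative atom (O, N, halogen) counts +1, each bond to a less electronegative atom (H, metal, B, Si) counts −1, and each C–C bond counts 0. Tallying each carbon:
C1: 2C, 1H, 1O → 0 − 1 + 1 = 0
C2: 3C, 1O → 0 + 1 = +1
C3: 1C, 2H, 1Cl → 0 − 2 + 1 = -1
1 carbon (C2) meets the condition.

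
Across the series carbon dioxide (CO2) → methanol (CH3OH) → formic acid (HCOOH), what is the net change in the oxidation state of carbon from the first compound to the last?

-2

Carbon oxidation states along the series — carbon dioxide: +4, methanol: -2, formic acid: +2.
Net change = +2 − (+4) = -2.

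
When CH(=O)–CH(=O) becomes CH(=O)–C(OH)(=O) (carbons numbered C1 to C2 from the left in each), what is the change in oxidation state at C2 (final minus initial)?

+2

Before: C2 has 1 bond to C, 1 bond to H, 2 bonds to O → oxidation state +1.
After: C2 has 1 bond to C, 3 bonds to O → oxidation state +3.
Δ = +3 − (+1) = +2, so this is an oxidation at C2.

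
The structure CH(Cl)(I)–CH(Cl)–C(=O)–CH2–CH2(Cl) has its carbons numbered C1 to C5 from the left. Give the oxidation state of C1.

+1

Bonds to more-electronegative neighbours contribute +1 each, bonds to H or metals contribute −1 each, and C–C bonds contribute 0.
C1 has one bond to C (0), one bond to Cl (+1), one bond to H (-1), one bond to I (+1).
Oxidation state = 0 + 1 − 1 + 1 = +1.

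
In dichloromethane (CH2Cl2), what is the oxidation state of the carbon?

0

Each bond to a more electronegative atom (O, N, halogen) counts +1, each bond to a less electronegative atom (H, metal, B, Si) counts −1, and each C–C bond counts 0.
The carbon has one bond to H (-1), one bond to H (-1), one bond to Cl (+1), one bond to Cl (+1).
Oxidation state = -1 − 1 + 1 + 1 = 0.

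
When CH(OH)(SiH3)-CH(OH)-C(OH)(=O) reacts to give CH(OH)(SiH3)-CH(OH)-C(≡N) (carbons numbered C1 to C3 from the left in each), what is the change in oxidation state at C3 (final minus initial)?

0

Before: C3 has 1 bond to C, 3 bonds to O → oxidation state +3.
After: C3 has 1 bond to C, 3 bonds to N → oxidation state +3.
Δ = +3 − (+3) = 0, so no net redox change at C3.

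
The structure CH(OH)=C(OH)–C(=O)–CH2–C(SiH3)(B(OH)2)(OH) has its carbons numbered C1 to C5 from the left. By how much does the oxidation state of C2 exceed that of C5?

C2: 3C, 1O → 0 + 1 = +1
C5: 1C, 1O, 1B, 1Si → 0 + 1 − 1 − 1 = -1
Difference: +1 − (-1) = +2.

+2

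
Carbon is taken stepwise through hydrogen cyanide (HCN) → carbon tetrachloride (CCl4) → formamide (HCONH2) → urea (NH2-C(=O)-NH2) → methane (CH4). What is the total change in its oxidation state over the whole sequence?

-6

Carbon oxidation states along the series — hydrogen cyanide: +2, carbon tetrachloride: +4, formamide: +2, urea: +4, methane: -4.
Net change = -4 − (+2) = -6.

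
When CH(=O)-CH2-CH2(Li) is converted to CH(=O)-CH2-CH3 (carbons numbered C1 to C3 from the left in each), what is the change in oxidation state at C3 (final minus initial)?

Before: C3 has 1 bond to C, 2 bonds to H, 1 bond to Li → oxidation state -3.
After: C3 has 1 bond to C, 3 bonds to H → oxidation state -3.
Δ = -3 − (-3) = 0, so no net redox change at C3.

0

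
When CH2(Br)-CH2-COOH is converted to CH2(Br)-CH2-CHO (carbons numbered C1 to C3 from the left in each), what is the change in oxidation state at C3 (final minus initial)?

-2

Before: C3 has 1 bond to C, 3 bonds to O → oxidation state +3.
After: C3 has 1 bond to C, 1 bond to H, 2 bonds to O → oxidation state +1.
Δ = +1 − (+3) = -2, so this is a reduction at C3.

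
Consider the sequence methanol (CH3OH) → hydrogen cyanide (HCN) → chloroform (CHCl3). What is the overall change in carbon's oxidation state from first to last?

Carbon oxidation states along the series — methanol: -2, hydrogen cyanide: +2, chloroform: +2.
Net change = +2 − (-2) = +4.

+4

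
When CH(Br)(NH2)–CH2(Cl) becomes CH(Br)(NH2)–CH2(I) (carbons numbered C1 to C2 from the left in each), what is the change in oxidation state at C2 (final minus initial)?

0

Before: C2 has 1 bond to C, 2 bonds to H, 1 bond to Cl → oxidation state -1.
After: C2 has 1 bond to C, 2 bonds to H, 1 bond to I → oxidation state -1.
Δ = -1 − (-1) = 0, so no net redox change at C2.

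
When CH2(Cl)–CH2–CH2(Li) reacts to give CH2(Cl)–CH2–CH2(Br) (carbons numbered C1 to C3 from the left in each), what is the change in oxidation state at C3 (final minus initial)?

Before: C3 has 1 bond to C, 2 bonds to H, 1 bond to Li → oxidation state -3.
After: C3 has 1 bond to C, 2 bonds to H, 1 bond to Br → oxidation state -1.
Δ = -1 − (-3) = +2, so this is an oxidation at C3.

+2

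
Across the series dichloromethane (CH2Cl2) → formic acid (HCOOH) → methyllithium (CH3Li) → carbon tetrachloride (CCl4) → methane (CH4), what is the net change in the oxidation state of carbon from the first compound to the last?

-4

Carbon oxidation states along the series — dichloromethane: 0, formic acid: +2, methyllithium: -4, carbon tetrachloride: +4, methane: -4.
Net change = -4 − (0) = -4.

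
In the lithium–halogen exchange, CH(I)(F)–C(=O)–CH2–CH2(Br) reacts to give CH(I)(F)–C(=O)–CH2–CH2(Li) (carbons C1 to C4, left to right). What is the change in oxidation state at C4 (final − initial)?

-2

Before: C4 has 1 bond to C, 2 bonds to H, 1 bond to Br → oxidation state -1.
After: C4 has 1 bond to C, 2 bonds to H, 1 bond to Li → oxidation state -3.
Δ = -3 − (-1) = -2, so this is a reduction at C4.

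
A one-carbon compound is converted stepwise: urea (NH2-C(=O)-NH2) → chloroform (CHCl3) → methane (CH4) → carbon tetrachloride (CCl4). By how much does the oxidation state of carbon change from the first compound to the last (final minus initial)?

0

Carbon oxidation states along the series — urea: +4, chloroform: +2, methane: -4, carbon tetrachloride: +4.
Net change = +4 − (+4) = 0.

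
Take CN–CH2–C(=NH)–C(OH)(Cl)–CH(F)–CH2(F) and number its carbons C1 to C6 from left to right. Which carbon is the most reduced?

C2

Tallying each carbon's bonds:
C1: 1C, 3N → 0 + 3 = +3
C2: 2C, 2H → 0 − 2 = -2
C3: 2C, 2N → 0 + 2 = +2
C4: 2C, 1O, 1Cl → 0 + 1 + 1 = +2
C5: 2C, 1H, 1F → 0 − 1 + 1 = 0
C6: 1C, 2H, 1F → 0 − 2 + 1 = -1
The most reduced carbon is C2 at -2.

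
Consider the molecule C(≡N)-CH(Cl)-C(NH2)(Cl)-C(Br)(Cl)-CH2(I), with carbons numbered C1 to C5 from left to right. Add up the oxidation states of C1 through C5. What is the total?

+6

Assign +1 per bond to O/N/halogen, −1 per bond to H or an electropositive element, and 0 per bond to carbon. Tallying each carbon:
C1: 1C, 3N → 0 + 3 = +3
C2: 2C, 1H, 1Cl → 0 − 1 + 1 = 0
C3: 2C, 1N, 1Cl → 0 + 1 + 1 = +2
C4: 2C, 1Cl, 1Br → 0 + 1 + 1 = +2
C5: 1C, 2H, 1I → 0 − 2 + 1 = -1
Sum = +3 + 0 + 2 + 2 − 1 = +6.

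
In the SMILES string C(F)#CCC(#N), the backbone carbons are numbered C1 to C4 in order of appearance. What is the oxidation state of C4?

+3

C4 has one bond to C (0), a triple bond to N (3×+1 = +3).
Oxidation state = 0 + 3 = +3.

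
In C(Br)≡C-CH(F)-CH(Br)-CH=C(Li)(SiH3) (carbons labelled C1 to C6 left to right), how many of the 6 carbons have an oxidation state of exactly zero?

Tallying each carbon's bonds:
C1: 3C, 1Br → 0 + 1 = +1
C2: 4C → 0 = 0
C3: 2C, 1H, 1F → 0 − 1 + 1 = 0
C4: 2C, 1H, 1Br → 0 − 1 + 1 = 0
C5: 3C, 1H → 0 − 1 = -1
C6: 2C, 1Li, 1Si → 0 − 1 − 1 = -2
3 carbons (C2, C3, C4) meet the condition.

3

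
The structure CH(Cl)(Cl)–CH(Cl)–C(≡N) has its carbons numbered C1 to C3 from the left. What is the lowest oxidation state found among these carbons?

Tallying each carbon's bonds:
C1: 1C, 1H, 2Cl → 0 − 1 + 2 = +1
C2: 2C, 1H, 1Cl → 0 − 1 + 1 = 0
C3: 1C, 3N → 0 + 3 = +3
The lowest value is 0.

0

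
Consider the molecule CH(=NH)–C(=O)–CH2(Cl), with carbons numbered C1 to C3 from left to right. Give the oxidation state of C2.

+2

C2 has one bond to C (0), one bond to C (0), a double bond to O (2×+1 = +2).
Oxidation state = 0 + 0 + 2 = +2.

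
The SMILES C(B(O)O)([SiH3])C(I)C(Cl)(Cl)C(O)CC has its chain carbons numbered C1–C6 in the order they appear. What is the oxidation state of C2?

0

C2 has one bond to C (0), one bond to C (0), one bond to I (+1), one bond to H (-1).
Oxidation state = 0 + 0 + 1 − 1 = 0.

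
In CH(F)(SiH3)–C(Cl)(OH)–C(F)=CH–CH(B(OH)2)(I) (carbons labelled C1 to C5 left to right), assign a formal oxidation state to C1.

Assign +1 per bond to O/N/halogen, −1 per bond to H or an electropositive element, and 0 per bond to carbon.
C1 has one bond to C (0), one bond to F (+1), one bond to H (-1), one bond to Si (-1).
Oxidation state = 0 + 1 − 1 − 1 = -1.

-1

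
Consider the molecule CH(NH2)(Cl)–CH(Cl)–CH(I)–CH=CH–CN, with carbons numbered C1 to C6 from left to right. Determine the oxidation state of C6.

Each bond to a more electronegative atom (O, N, halogen) counts +1, each bond to a less electronegative atom (H, metal, B, Si) counts −1, and each C–C bond counts 0.
C6 has one bond to C (0), a triple bond to N (3×+1 = +3).
Oxidation state = 0 + 3 = +3.

+3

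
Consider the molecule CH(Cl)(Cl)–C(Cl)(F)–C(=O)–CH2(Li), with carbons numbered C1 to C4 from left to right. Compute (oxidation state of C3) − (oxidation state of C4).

+5

C3: 2C, 2O → 0 + 2 = +2
C4: 1C, 2H, 1Li → 0 − 2 − 1 = -3
Difference: +2 − (-3) = +5.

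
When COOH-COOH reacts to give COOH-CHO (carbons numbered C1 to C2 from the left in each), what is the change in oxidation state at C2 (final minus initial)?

Before: C2 has 1 bond to C, 3 bonds to O → oxidation state +3.
After: C2 has 1 bond to C, 1 bond to H, 2 bonds to O → oxidation state +1.
Δ = +1 − (+3) = -2, so this is a reduction at C2.

-2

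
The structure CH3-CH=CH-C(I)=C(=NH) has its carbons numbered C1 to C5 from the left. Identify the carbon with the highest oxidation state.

Assign +1 per bond to O/N/halogen, −1 per bond to H or an electropositive element, and 0 per bond to carbon. Tallying each carbon:
C1: 1C, 3H → 0 − 3 = -3
C2: 3C, 1H → 0 − 1 = -1
C3: 3C, 1H → 0 − 1 = -1
C4: 3C, 1I → 0 + 1 = +1
C5: 2C, 2N → 0 + 2 = +2
The most oxidised carbon is C5 at +2.

C5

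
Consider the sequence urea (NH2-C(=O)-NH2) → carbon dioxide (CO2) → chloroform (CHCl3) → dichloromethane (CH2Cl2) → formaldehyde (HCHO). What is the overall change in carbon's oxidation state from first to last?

Carbon oxidation states along the series — urea: +4, carbon dioxide: +4, chloroform: +2, dichloromethane: 0, formaldehyde: 0.
Net change = 0 − (+4) = -4.

-4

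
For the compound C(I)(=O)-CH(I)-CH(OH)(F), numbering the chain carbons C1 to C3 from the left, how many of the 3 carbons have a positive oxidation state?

Bonds to more-electronegative neighbours contribute +1 each, bonds to H or metals contribute −1 each, and C–C bonds contribute 0. Tallying each carbon:
C1: 1C, 2O, 1I → 0 + 2 + 1 = +3
C2: 2C, 1H, 1I → 0 − 1 + 1 = 0
C3: 1C, 1H, 1O, 1F → 0 − 1 + 1 + 1 = +1
2 carbons (C1, C3) meet the condition.

2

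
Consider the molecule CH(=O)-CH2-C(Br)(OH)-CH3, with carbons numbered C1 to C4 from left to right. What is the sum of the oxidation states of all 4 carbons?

Count +1 for every bond to an atom more electronegative than carbon and −1 for every bond to one less electronegative; C–C bonds are 0. Tallying each carbon:
C1: 1C, 1H, 2O → 0 − 1 + 2 = +1
C2: 2C, 2H → 0 − 2 = -2
C3: 2C, 1O, 1Br → 0 + 1 + 1 = +2
C4: 1C, 3H → 0 − 3 = -3
Sum = +1 − 2 + 2 − 3 = -2.

-2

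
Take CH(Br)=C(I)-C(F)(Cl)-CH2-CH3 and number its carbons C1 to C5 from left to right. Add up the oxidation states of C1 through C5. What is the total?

-2

Assign +1 per bond to O/N/halogen, −1 per bond to H or an electropositive element, and 0 per bond to carbon. Tallying each carbon:
C1: 2C, 1H, 1Br → 0 − 1 + 1 = 0
C2: 3C, 1I → 0 + 1 = +1
C3: 2C, 1F, 1Cl → 0 + 1 + 1 = +2
C4: 2C, 2H → 0 − 2 = -2
C5: 1C, 3H → 0 − 3 = -3
Sum = 0 + 1 + 2 − 2 − 3 = -2.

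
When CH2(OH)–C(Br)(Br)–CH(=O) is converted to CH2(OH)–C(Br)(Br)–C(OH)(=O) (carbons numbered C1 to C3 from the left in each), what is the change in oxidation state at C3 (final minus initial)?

+2

Before: C3 has 1 bond to C, 1 bond to H, 2 bonds to O → oxidation state +1.
After: C3 has 1 bond to C, 3 bonds to O → oxidation state +3.
Δ = +3 − (+1) = +2, so this is an oxidation at C3.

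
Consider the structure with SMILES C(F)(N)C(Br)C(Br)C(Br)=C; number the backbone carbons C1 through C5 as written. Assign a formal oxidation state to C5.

Bonds to more-electronegative neighbours contribute +1 each, bonds to H or metals contribute −1 each, and C–C bonds contribute 0.
C5 has a double bond to C (2×0 = 0), one bond to H (-1), one bond to H (-1).
Oxidation state = 0 − 1 − 1 = -2.

-2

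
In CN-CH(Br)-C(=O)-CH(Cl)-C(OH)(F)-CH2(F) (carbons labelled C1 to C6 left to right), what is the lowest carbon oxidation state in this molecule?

-1

Count +1 for every bond to an atom more electronegative than carbon and −1 for every bond to one less electronegative; C–C bonds are 0. Tallying each carbon:
C1: 1C, 3N → 0 + 3 = +3
C2: 2C, 1H, 1Br → 0 − 1 + 1 = 0
C3: 2C, 2O → 0 + 2 = +2
C4: 2C, 1H, 1Cl → 0 − 1 + 1 = 0
C5: 2C, 1O, 1F → 0 + 1 + 1 = +2
C6: 1C, 2H, 1F → 0 − 2 + 1 = -1
The lowest value is -1.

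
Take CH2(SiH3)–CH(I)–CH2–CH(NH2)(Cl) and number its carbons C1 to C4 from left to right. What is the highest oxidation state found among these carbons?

Count +1 for every bond to an atom more electronegative than carbon and −1 for every bond to one less electronegative; C–C bonds are 0. Tallying each carbon:
C1: 1C, 2H, 1Si → 0 − 2 − 1 = -3
C2: 2C, 1H, 1I → 0 − 1 + 1 = 0
C3: 2C, 2H → 0 − 2 = -2
C4: 1C, 1H, 1N, 1Cl → 0 − 1 + 1 + 1 = +1
The highest value is +1.

+1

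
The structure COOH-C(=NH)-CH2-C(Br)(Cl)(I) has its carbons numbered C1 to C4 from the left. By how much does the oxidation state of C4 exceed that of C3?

C4: 1C, 1Cl, 1Br, 1I → 0 + 1 + 1 + 1 = +3
C3: 2C, 2H → 0 − 2 = -2
Difference: +3 − (-2) = +5.

+5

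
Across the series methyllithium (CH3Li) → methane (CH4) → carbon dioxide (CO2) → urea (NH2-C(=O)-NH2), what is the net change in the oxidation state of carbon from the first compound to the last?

Carbon oxidation states along the series — methyllithium: -4, methane: -4, carbon dioxide: +4, urea: +4.
Net change = +4 − (-4) = +8.

+8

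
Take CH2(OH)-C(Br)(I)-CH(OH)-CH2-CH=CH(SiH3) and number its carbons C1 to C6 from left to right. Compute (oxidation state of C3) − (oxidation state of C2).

-2

C3: 2C, 1H, 1O → 0 − 1 + 1 = 0
C2: 2C, 1Br, 1I → 0 + 1 + 1 = +2
Difference: 0 − (+2) = -2.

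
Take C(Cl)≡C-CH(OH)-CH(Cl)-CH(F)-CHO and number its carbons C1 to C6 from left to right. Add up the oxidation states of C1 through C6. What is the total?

Tallying each carbon's bonds:
C1: 3C, 1Cl → 0 + 1 = +1
C2: 4C → 0 = 0
C3: 2C, 1H, 1O → 0 − 1 + 1 = 0
C4: 2C, 1H, 1Cl → 0 − 1 + 1 = 0
C5: 2C, 1H, 1F → 0 − 1 + 1 = 0
C6: 1C, 1H, 2O → 0 − 1 + 2 = +1
Sum = +1 + 0 + 0 + 0 + 0 + 1 = +2.

+2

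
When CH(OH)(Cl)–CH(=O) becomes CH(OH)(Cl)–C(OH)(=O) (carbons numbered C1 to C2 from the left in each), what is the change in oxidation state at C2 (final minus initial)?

+2

Before: C2 has 1 bond to C, 1 bond to H, 2 bonds to O → oxidation state +1.
After: C2 has 1 bond to C, 3 bonds to O → oxidation state +3.
Δ = +3 − (+1) = +2, so this is an oxidation at C2.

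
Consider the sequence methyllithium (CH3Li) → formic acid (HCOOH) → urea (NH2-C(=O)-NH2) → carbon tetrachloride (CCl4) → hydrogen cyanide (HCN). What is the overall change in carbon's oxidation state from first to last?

Carbon oxidation states along the series — methyllithium: -4, formic acid: +2, urea: +4, carbon tetrachloride: +4, hydrogen cyanide: +2.
Net change = +2 − (-4) = +6.

+6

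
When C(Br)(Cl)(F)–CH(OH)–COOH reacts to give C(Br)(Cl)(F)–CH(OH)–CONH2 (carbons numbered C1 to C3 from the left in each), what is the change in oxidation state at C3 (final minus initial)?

0

Before: C3 has 1 bond to C, 3 bonds to O → oxidation state +3.
After: C3 has 1 bond to C, 2 bonds to O, 1 bond to N → oxidation state +3.
Δ = +3 − (+3) = 0, so no net redox change at C3.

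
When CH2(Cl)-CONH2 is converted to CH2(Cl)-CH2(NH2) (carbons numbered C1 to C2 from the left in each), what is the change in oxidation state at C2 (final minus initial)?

-4

Before: C2 has 1 bond to C, 2 bonds to O, 1 bond to N → oxidation state +3.
After: C2 has 1 bond to C, 2 bonds to H, 1 bond to N → oxidation state -1.
Δ = -1 − (+3) = -4, so this is a reduction at C2.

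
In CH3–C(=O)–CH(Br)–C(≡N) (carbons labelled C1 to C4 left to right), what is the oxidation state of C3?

0

Count +1 for every bond to an atom more electronegative than carbon and −1 for every bond to one less electronegative; C–C bonds are 0.
C3 has one bond to C (0), one bond to C (0), one bond to H (-1), one bond to Br (+1).
Oxidation state = 0 + 0 − 1 + 1 = 0.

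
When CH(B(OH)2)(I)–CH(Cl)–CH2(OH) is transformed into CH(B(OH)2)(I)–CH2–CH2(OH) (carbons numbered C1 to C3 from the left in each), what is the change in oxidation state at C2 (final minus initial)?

-2

Before: C2 has 2 bonds to C, 1 bond to H, 1 bond to Cl → oxidation state 0.
After: C2 has 2 bonds to C, 2 bonds to H → oxidation state -2.
Δ = -2 − (0) = -2, so this is a reduction at C2.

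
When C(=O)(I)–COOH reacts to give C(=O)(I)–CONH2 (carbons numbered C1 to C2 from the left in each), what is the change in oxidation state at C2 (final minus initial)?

0

Before: C2 has 1 bond to C, 3 bonds to O → oxidation state +3.
After: C2 has 1 bond to C, 2 bonds to O, 1 bond to N → oxidation state +3.
Δ = +3 − (+3) = 0, so no net redox change at C2.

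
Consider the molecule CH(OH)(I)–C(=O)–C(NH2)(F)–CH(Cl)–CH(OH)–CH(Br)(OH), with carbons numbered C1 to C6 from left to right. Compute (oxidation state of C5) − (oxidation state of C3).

-2

C5: 2C, 1H, 1O → 0 − 1 + 1 = 0
C3: 2C, 1N, 1F → 0 + 1 + 1 = +2
Difference: 0 − (+2) = -2.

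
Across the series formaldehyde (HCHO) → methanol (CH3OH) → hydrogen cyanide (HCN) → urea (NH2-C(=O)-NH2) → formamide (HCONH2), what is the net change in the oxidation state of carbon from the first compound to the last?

+2

Carbon oxidation states along the series — formaldehyde: 0, methanol: -2, hydrogen cyanide: +2, urea: +4, formamide: +2.
Net change = +2 − (0) = +2.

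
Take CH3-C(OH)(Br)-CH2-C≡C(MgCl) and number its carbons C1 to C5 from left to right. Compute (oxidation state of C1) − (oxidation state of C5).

C1: 1C, 3H → 0 − 3 = -3
C5: 3C, 1Mg → 0 − 1 = -1
Difference: -3 − (-1) = -2.

-2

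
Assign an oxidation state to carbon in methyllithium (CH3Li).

-4

The carbon has one bond to H (-1), one bond to H (-1), one bond to H (-1), one bond to Li (-1).
Oxidation state = -1 − 1 − 1 − 1 = -4.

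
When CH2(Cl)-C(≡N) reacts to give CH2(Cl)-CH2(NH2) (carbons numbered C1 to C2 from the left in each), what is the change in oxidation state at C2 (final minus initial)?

Before: C2 has 1 bond to C, 3 bonds to N → oxidation state +3.
After: C2 has 1 bond to C, 2 bonds to H, 1 bond to N → oxidation state -1.
Δ = -1 − (+3) = -4, so this is a reduction at C2.

-4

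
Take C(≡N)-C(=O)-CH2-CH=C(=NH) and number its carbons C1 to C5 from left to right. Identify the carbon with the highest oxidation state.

C1

Count +1 for every bond to an atom more electronegative than carbon and −1 for every bond to one less electronegative; C–C bonds are 0. Tallying each carbon:
C1: 1C, 3N → 0 + 3 = +3
C2: 2C, 2O → 0 + 2 = +2
C3: 2C, 2H → 0 − 2 = -2
C4: 3C, 1H → 0 − 1 = -1
C5: 2C, 2N → 0 + 2 = +2
The most oxidised carbon is C1 at +3.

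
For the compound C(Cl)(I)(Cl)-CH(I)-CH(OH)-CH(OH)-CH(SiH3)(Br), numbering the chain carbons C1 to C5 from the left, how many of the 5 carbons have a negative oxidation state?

1

Tallying each carbon's bonds:
C1: 1C, 2Cl, 1I → 0 + 2 + 1 = +3
C2: 2C, 1H, 1I → 0 − 1 + 1 = 0
C3: 2C, 1H, 1O → 0 − 1 + 1 = 0
C4: 2C, 1H, 1O → 0 − 1 + 1 = 0
C5: 1C, 1H, 1Br, 1Si → 0 − 1 + 1 − 1 = -1
1 carbon (C5) meets the condition.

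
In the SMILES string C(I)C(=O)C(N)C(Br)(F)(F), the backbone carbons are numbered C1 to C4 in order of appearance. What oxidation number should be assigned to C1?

Bonds to more-electronegative neighbours contribute +1 each, bonds to H or metals contribute −1 each, and C–C bonds contribute 0.
C1 has one bond to C (0), one bond to H (-1), one bond to I (+1), one bond to H (-1).
Oxidation state = 0 − 1 + 1 − 1 = -1.

-1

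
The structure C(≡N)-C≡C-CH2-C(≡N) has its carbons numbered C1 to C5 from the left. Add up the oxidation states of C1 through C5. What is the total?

+4

Tallying each carbon's bonds:
C1: 1C, 3N → 0 + 3 = +3
C2: 4C → 0 = 0
C3: 4C → 0 = 0
C4: 2C, 2H → 0 − 2 = -2
C5: 1C, 3N → 0 + 3 = +3
Sum = +3 + 0 + 0 − 2 + 3 = +4.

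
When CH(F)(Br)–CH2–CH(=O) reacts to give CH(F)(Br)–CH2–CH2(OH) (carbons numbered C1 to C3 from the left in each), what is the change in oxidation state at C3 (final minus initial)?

-2

Before: C3 has 1 bond to C, 1 bond to H, 2 bonds to O → oxidation state +1.
After: C3 has 1 bond to C, 2 bonds to H, 1 bond to O → oxidation state -1.
Δ = -1 − (+1) = -2, so this is a reduction at C3.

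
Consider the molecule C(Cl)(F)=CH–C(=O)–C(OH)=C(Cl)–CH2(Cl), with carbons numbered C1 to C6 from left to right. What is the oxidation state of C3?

Count +1 for every bond to an atom more electronegative than carbon and −1 for every bond to one less electronegative; C–C bonds are 0.
C3 has one bond to C (0), one bond to C (0), a double bond to O (2×+1 = +2).
Oxidation state = 0 + 0 + 2 = +2.

+2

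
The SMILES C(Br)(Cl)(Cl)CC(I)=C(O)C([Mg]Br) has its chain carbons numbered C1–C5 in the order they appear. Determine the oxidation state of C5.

-3

Each bond to a more electronegative atom (O, N, halogen) counts +1, each bond to a less electronegative atom (H, metal, B, Si) counts −1, and each C–C bond counts 0.
C5 has one bond to C (0), one bond to H (-1), one bond to Mg (-1), one bond to H (-1).
Oxidation state = 0 − 1 − 1 − 1 = -3.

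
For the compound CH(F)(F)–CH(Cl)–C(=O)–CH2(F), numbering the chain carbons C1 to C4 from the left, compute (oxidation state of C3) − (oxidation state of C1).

C3: 2C, 2O → 0 + 2 = +2
C1: 1C, 1H, 2F → 0 − 1 + 2 = +1
Difference: +2 − (+1) = +1.

+1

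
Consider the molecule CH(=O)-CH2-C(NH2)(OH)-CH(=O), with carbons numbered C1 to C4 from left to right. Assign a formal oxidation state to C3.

+2

C3 has one bond to C (0), one bond to C (0), one bond to N (+1), one bond to O (+1).
Oxidation state = 0 + 0 + 1 + 1 = +2.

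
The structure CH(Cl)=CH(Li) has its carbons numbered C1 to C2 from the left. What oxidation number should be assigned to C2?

C2 has a double bond to C (2×0 = 0), one bond to H (-1), one bond to Li (-1).
Oxidation state = 0 − 1 − 1 = -2.

-2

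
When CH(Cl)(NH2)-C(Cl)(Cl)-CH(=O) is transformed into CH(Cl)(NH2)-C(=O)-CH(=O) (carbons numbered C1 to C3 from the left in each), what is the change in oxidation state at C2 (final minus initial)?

0

Before: C2 has 2 bonds to C, 2 bonds to Cl → oxidation state +2.
After: C2 has 2 bonds to C, 2 bonds to O → oxidation state +2.
Δ = +2 − (+2) = 0, so no net redox change at C2.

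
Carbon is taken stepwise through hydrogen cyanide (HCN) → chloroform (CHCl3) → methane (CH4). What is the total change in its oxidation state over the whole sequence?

Carbon oxidation states along the series — hydrogen cyanide: +2, chloroform: +2, methane: -4.
Net change = -4 − (+2) = -6.

-6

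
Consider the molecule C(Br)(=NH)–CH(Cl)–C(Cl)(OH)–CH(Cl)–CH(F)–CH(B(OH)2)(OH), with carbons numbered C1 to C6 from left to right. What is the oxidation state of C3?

+2

C3 has one bond to C (0), one bond to C (0), one bond to Cl (+1), one bond to O (+1).
Oxidation state = 0 + 0 + 1 + 1 = +2.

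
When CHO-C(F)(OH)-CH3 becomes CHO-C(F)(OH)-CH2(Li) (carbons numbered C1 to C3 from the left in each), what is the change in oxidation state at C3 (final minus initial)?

0

Before: C3 has 1 bond to C, 3 bonds to H → oxidation state -3.
After: C3 has 1 bond to C, 2 bonds to H, 1 bond to Li → oxidation state -3.
Δ = -3 − (-3) = 0, so no net redox change at C3.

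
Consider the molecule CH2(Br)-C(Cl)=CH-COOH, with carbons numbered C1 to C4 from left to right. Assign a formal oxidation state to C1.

Each bond to a more electronegative atom (O, N, halogen) counts +1, each bond to a less electronegative atom (H, metal, B, Si) counts −1, and each C–C bond counts 0.
C1 has one bond to C (0), one bond to Br (+1), one bond to H (-1), one bond to H (-1).
Oxidation state = 0 + 1 − 1 − 1 = -1.

-1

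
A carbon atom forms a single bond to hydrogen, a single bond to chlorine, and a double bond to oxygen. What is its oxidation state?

Assign +1 per bond to O/N/halogen, −1 per bond to H or an electropositive element, and 0 per bond to carbon.
The carbon has one bond to Cl (+1), a double bond to O (2×+1 = +2), one bond to H (-1).
Oxidation state = +1 + 2 − 1 = +2.

+2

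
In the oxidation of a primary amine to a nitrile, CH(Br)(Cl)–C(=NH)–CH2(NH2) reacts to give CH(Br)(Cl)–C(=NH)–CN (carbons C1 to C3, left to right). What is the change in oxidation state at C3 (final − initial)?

+4

Before: C3 has 1 bond to C, 2 bonds to H, 1 bond to N → oxidation state -1.
After: C3 has 1 bond to C, 3 bonds to N → oxidation state +3.
Δ = +3 − (-1) = +4, so this is an oxidation at C3.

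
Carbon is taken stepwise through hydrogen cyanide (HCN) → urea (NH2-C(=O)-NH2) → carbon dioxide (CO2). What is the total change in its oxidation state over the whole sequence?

Carbon oxidation states along the series — hydrogen cyanide: +2, urea: +4, carbon dioxide: +4.
Net change = +4 − (+2) = +2.

+2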